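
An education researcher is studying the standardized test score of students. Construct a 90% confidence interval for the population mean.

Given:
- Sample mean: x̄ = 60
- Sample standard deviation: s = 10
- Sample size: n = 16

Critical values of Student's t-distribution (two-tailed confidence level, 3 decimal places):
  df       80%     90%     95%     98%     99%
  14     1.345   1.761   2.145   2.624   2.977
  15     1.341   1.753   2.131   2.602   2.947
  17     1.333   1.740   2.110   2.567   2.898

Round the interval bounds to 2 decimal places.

The population standard deviation σ is unknown (only the sample standard deviation s is given), so use a t-interval with df = n - 1 = 16 - 1 = 15.

For 90% confidence with df = 15, t* = 1.753 (from t-table)

Standard error: SE = s/√n = 10/√16 = 2.500000

Margin of error: E = t* × SE = 1.753 × 2.500000 = 4.3825

T-interval: x̄ ± E = 60 ± 4.3825 = (55.6175, 64.3825)

Rounded to 2 decimal places:

(55.62, 64.38)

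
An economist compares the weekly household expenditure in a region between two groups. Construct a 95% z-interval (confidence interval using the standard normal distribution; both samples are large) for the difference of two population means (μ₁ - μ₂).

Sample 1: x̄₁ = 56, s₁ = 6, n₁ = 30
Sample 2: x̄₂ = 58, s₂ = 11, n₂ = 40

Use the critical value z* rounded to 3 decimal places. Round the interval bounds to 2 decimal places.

Both samples are large (n₁ = 30 ≥ 30, n₂ = 40 ≥ 30), so a z-interval for the difference of means applies.

Point estimate: x̄₁ - x̄₂ = 56 - 58 = -2

Standard error: SE = √(s₁²/n₁ + s₂²/n₂)
= √(6²/30 + 11²/40)
= √(1.200000 + 3.025000)
= 2.055480

For 95% confidence, z* = 1.96 (from standard normal table)
Margin of error: E = z* × SE = 1.96 × 2.055480 = 4.0287

Z-interval: (x̄₁ - x̄₂) ± E = -2 ± 4.0287 = (-6.0287, 2.0287)

Rounded to 2 decimal places:

(-6.03, 2.03)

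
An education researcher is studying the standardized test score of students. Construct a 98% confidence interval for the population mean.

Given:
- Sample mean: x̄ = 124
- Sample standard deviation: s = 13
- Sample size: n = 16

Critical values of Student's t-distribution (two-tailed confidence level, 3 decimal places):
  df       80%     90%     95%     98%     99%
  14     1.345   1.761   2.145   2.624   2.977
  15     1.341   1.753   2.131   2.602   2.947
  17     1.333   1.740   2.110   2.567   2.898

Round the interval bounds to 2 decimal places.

The population standard deviation σ is unknown (only the sample standard deviation s is given), so use a t-interval with df = n - 1 = 16 - 1 = 15.

For 98% confidence with df = 15, t* = 2.602 (from t-table)

Standard error: SE = s/√n = 13/√16 = 3.250000

Margin of error: E = t* × SE = 2.602 × 3.250000 = 8.4565

T-interval: x̄ ± E = 124 ± 8.4565 = (115.5435, 132.4565)

Rounded to 2 decimal places:

(115.54, 132.46)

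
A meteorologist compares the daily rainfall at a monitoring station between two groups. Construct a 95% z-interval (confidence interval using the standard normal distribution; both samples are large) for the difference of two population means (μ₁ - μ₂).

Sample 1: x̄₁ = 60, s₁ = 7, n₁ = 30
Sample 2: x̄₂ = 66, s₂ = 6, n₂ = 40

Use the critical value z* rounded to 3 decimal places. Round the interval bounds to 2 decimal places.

Both samples are large (n₁ = 30 ≥ 30, n₂ = 40 ≥ 30), so a z-interval for the difference of means applies.

Point estimate: x̄₁ - x̄₂ = 60 - 66 = -6

Standard error: SE = √(s₁²/n₁ + s₂²/n₂)
= √(7²/30 + 6²/40)
= √(1.633333 + 0.900000)
= 1.591645

For 95% confidence, z* = 1.96 (from standard normal table)
Margin of error: E = z* × SE = 1.96 × 1.591645 = 3.1196

Z-interval: (x̄₁ - x̄₂) ± E = -6 ± 3.1196 = (-9.1196, -2.8804)

Rounded to 2 decimal places:

(-9.12, -2.88)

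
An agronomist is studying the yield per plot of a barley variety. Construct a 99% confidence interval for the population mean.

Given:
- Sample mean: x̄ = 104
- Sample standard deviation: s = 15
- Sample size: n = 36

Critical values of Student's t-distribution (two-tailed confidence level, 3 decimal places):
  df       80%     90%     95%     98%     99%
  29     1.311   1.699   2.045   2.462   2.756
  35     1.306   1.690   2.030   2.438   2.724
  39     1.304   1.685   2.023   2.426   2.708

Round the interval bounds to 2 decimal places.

The population standard deviation σ is unknown (only the sample standard deviation s is given), so use a t-interval with df = n - 1 = 36 - 1 = 35.

For 99% confidence with df = 35, t* = 2.724 (from t-table)

Standard error: SE = s/√n = 15/√36 = 2.500000

Margin of error: E = t* × SE = 2.724 × 2.500000 = 6.8100

T-interval: x̄ ± E = 104 ± 6.8100 = (97.1900, 110.8100)

Rounded to 2 decimal places:

(97.19, 110.81)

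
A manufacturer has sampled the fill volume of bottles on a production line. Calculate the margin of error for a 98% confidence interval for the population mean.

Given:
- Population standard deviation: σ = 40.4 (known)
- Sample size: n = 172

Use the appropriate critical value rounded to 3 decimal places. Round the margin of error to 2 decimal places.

The population standard deviation σ is known, so use the z-interval margin of error formula.

For 98% confidence, z* = 2.326 (from standard normal table)

Margin of error formula for z-interval: E = z* × σ/√n

E = 2.326 × 40.4/√172
  = 2.326 × 3.080471
  = 7.1652

Rounded to 2 decimal places:

7.17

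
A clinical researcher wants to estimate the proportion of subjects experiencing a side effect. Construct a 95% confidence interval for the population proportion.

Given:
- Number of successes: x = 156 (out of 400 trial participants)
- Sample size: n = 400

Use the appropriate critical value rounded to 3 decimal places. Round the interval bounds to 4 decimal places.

Sample proportion: p̂ = 156/400 = 0.390000

Check conditions for normal approximation:
  np̂ = 156 ≥ 10 ✓
  n(1-p̂) = 244 ≥ 10 ✓

The sample is large enough, so use a z-interval (normal approximation) for the proportion.

For 95% confidence, z* = 1.96 (from standard normal table)

Standard error: SE = √(p̂(1-p̂)/n) = √(0.390000×0.610000/400) = 0.02438750

Margin of error: E = z* × SE = 1.96 × 0.02438750 = 0.047799

Z-interval: p̂ ± E = 0.390000 ± 0.047799 = (0.342201, 0.437799)

Rounded to 4 decimal places:

(0.3422, 0.4378)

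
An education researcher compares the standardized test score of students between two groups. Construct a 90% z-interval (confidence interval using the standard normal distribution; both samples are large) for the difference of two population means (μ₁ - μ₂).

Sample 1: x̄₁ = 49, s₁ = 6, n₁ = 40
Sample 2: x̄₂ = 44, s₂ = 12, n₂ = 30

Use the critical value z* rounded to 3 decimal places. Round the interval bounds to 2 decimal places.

Both samples are large (n₁ = 40 ≥ 30, n₂ = 30 ≥ 30), so a z-interval for the difference of means applies.

Point estimate: x̄₁ - x̄₂ = 49 - 44 = 5

Standard error: SE = √(s₁²/n₁ + s₂²/n₂)
= √(6²/40 + 12²/30)
= √(0.900000 + 4.800000)
= 2.387467

For 90% confidence, z* = 1.645 (from standard normal table)
Margin of error: E = z* × SE = 1.645 × 2.387467 = 3.9274

Z-interval: (x̄₁ - x̄₂) ± E = 5 ± 3.9274 = (1.0726, 8.9274)

Rounded to 2 decimal places:

(1.07, 8.93)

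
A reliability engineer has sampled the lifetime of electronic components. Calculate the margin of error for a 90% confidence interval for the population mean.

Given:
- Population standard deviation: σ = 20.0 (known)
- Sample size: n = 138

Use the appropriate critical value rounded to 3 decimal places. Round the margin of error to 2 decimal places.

The population standard deviation σ is known, so use the z-interval margin of error formula.

For 90% confidence, z* = 1.645 (from standard normal table)

Margin of error formula for z-interval: E = z* × σ/√n

E = 1.645 × 20.0/√138
  = 1.645 × 1.702513
  = 2.8006

Rounded to 2 decimal places:

2.80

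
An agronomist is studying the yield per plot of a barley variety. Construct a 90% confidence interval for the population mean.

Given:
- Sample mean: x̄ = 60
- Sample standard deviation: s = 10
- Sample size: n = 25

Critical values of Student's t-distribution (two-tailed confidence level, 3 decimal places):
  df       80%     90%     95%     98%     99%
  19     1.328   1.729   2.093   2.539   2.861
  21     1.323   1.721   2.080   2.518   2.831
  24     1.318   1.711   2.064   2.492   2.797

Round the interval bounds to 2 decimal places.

The population standard deviation σ is unknown (only the sample standard deviation s is given), so use a t-interval with df = n - 1 = 25 - 1 = 24.

For 90% confidence with df = 24, t* = 1.711 (from t-table)

Standard error: SE = s/√n = 10/√25 = 2.000000

Margin of error: E = t* × SE = 1.711 × 2.000000 = 3.4220

T-interval: x̄ ± E = 60 ± 3.4220 = (56.5780, 63.4220)

Rounded to 2 decimal places:

(56.58, 63.42)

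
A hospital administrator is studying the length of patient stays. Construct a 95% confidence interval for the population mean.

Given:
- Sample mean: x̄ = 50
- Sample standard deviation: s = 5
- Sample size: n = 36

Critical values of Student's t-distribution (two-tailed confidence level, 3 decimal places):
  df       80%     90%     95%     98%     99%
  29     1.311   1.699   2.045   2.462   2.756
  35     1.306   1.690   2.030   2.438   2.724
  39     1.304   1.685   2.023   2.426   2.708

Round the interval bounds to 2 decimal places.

The population standard deviation σ is unknown (only the sample standard deviation s is given), so use a t-interval with df = n - 1 = 36 - 1 = 35.

For 95% confidence with df = 35, t* = 2.030 (from t-table)

Standard error: SE = s/√n = 5/√36 = 0.833333

Margin of error: E = t* × SE = 2.030 × 0.833333 = 1.6917

T-interval: x̄ ± E = 50 ± 1.6917 = (48.3083, 51.6917)

Rounded to 2 decimal places:

(48.31, 51.69)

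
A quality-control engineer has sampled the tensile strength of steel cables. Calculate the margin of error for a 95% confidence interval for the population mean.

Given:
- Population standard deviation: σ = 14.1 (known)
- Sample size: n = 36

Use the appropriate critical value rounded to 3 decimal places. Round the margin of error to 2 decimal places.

The population standard deviation σ is known, so use the z-interval margin of error formula.

For 95% confidence, z* = 1.96 (from standard normal table)

Margin of error formula for z-interval: E = z* × σ/√n

E = 1.96 × 14.1/√36
  = 1.96 × 2.350000
  = 4.6060

Rounded to 2 decimal places:

4.61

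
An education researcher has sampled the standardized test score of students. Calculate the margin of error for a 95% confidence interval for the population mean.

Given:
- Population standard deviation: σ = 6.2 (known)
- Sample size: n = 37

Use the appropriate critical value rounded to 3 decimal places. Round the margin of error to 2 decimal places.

The population standard deviation σ is known, so use the z-interval margin of error formula.

For 95% confidence, z* = 1.96 (from standard normal table)

Margin of error formula for z-interval: E = z* × σ/√n

E = 1.96 × 6.2/√37
  = 1.96 × 1.019274
  = 1.9978

Rounded to 2 decimal places:

2.00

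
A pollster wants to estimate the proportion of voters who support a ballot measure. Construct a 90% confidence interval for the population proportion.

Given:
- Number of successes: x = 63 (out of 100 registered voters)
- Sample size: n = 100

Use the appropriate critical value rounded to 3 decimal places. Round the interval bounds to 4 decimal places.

Sample proportion: p̂ = 63/100 = 0.630000

Check conditions for normal approximation:
  np̂ = 63 ≥ 10 ✓
  n(1-p̂) = 37 ≥ 10 ✓

The sample is large enough, so use a z-interval (normal approximation) for the proportion.

For 90% confidence, z* = 1.645 (from standard normal table)

Standard error: SE = √(p̂(1-p̂)/n) = √(0.630000×0.370000/100) = 0.04828043

Margin of error: E = z* × SE = 1.645 × 0.04828043 = 0.079421

Z-interval: p̂ ± E = 0.630000 ± 0.079421 = (0.550579, 0.709421)

Rounded to 4 decimal places:

(0.5506, 0.7094)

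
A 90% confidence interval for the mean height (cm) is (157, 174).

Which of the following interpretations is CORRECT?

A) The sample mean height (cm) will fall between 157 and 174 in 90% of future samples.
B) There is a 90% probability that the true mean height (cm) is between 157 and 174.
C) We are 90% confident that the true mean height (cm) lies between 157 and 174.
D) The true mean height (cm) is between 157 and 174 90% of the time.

A confidence interval represents our confidence in the procedure, not a probability statement about the parameter.

Key concept: If we repeated this sampling process many times and computed a 90% CI each time, about 90% of those intervals would contain the true population parameter.

For this specific interval (157, 174):
- Midpoint (point estimate): 165.5
- Margin of error: 8.5

The correct interpretation is the one stating confidence that the true parameter lies in the interval — option C.

C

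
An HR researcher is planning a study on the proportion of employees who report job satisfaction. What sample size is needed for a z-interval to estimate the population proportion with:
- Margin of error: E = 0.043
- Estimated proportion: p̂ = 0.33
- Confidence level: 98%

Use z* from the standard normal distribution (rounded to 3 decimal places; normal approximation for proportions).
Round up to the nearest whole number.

Using z* for proportion z-interval (normal approximation).

For 98% confidence, z* = 2.326 (from standard normal table)

Sample size formula for proportion z-interval: n = z*²p̂(1-p̂)/E²

n = 2.326² × 0.33 × 0.67 / 0.043²
  = 5.410276 × 0.2211 / 0.001849
  = 646.9508

Round up to the nearest whole number: n = 647

647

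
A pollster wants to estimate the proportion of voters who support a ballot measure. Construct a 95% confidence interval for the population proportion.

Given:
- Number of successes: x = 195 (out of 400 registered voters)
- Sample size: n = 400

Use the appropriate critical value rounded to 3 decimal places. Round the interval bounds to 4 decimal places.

Sample proportion: p̂ = 195/400 = 0.487500

Check conditions for normal approximation:
  np̂ = 195 ≥ 10 ✓
  n(1-p̂) = 205 ≥ 10 ✓

The sample is large enough, so use a z-interval (normal approximation) for the proportion.

For 95% confidence, z* = 1.96 (from standard normal table)

Standard error: SE = √(p̂(1-p̂)/n) = √(0.487500×0.512500/400) = 0.02499219

Margin of error: E = z* × SE = 1.96 × 0.02499219 = 0.048985

Z-interval: p̂ ± E = 0.487500 ± 0.048985 = (0.438515, 0.536485)

Rounded to 4 decimal places:

(0.4385, 0.5365)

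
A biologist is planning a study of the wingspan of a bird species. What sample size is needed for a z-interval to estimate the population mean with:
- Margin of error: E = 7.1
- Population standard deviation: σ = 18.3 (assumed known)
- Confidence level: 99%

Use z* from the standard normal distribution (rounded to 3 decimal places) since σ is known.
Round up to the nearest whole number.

Using z* since population σ is known (z-interval formula).

For 99% confidence, z* = 2.576 (from standard normal table)

Sample size formula for z-interval: n = (z*σ/E)²

n = (2.576 × 18.3 / 7.1)²
  = (6.639549)²
  = 44.0836

Round up to the nearest whole number: n = 45

45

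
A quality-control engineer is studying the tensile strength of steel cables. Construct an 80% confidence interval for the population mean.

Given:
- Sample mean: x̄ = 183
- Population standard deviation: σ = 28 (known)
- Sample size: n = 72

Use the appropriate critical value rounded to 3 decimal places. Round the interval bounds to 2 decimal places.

The population standard deviation σ is known, so use a z-interval (standard normal critical value).

For 80% confidence, z* = 1.282 (from standard normal table)

Standard error: SE = σ/√n = 28/√72 = 3.299832

Margin of error: E = z* × SE = 1.282 × 3.299832 = 4.2304

Z-interval: x̄ ± E = 183 ± 4.2304 = (178.7696, 187.2304)

Rounded to 2 decimal places:

(178.77, 187.23)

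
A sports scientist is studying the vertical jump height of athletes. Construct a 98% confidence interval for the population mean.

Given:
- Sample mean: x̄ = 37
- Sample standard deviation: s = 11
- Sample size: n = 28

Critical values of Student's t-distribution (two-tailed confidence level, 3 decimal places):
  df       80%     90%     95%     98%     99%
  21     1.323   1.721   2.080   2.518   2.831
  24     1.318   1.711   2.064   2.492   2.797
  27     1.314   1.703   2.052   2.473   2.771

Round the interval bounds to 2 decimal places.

The population standard deviation σ is unknown (only the sample standard deviation s is given), so use a t-interval with df = n - 1 = 28 - 1 = 27.

For 98% confidence with df = 27, t* = 2.473 (from t-table)

Standard error: SE = s/√n = 11/√28 = 2.078805

Margin of error: E = t* × SE = 2.473 × 2.078805 = 5.1409

T-interval: x̄ ± E = 37 ± 5.1409 = (31.8591, 42.1409)

Rounded to 2 decimal places:

(31.86, 42.14)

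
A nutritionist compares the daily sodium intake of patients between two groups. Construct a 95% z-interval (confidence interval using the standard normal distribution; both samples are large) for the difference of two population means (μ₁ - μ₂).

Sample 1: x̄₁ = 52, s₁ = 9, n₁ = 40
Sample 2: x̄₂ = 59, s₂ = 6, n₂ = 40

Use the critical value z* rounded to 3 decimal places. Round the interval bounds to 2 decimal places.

Both samples are large (n₁ = 40 ≥ 30, n₂ = 40 ≥ 30), so a z-interval for the difference of means applies.

Point estimate: x̄₁ - x̄₂ = 52 - 59 = -7

Standard error: SE = √(s₁²/n₁ + s₂²/n₂)
= √(9²/40 + 6²/40)
= √(2.025000 + 0.900000)
= 1.710263

For 95% confidence, z* = 1.96 (from standard normal table)
Margin of error: E = z* × SE = 1.96 × 1.710263 = 3.3521

Z-interval: (x̄₁ - x̄₂) ± E = -7 ± 3.3521 = (-10.3521, -3.6479)

Rounded to 2 decimal places:

(-10.35, -3.65)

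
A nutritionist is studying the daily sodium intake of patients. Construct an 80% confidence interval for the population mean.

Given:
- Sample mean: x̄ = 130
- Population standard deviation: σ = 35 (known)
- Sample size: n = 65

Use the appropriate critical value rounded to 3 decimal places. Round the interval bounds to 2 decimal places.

The population standard deviation σ is known, so use a z-interval (standard normal critical value).

For 80% confidence, z* = 1.282 (from standard normal table)

Standard error: SE = σ/√n = 35/√65 = 4.341216

Margin of error: E = z* × SE = 1.282 × 4.341216 = 5.5654

Z-interval: x̄ ± E = 130 ± 5.5654 = (124.4346, 135.5654)

Rounded to 2 decimal places:

(124.43, 135.57)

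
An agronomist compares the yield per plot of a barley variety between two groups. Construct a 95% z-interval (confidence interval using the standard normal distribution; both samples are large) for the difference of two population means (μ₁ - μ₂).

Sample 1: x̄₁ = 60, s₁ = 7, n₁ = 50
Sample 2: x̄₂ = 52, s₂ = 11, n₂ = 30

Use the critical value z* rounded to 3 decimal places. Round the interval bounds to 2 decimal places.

Both samples are large (n₁ = 50 ≥ 30, n₂ = 30 ≥ 30), so a z-interval for the difference of means applies.

Point estimate: x̄₁ - x̄₂ = 60 - 52 = 8

Standard error: SE = √(s₁²/n₁ + s₂²/n₂)
= √(7²/50 + 11²/30)
= √(0.980000 + 4.033333)
= 2.239047

For 95% confidence, z* = 1.96 (from standard normal table)
Margin of error: E = z* × SE = 1.96 × 2.239047 = 4.3885

Z-interval: (x̄₁ - x̄₂) ± E = 8 ± 4.3885 = (3.6115, 12.3885)

Rounded to 2 decimal places:

(3.61, 12.39)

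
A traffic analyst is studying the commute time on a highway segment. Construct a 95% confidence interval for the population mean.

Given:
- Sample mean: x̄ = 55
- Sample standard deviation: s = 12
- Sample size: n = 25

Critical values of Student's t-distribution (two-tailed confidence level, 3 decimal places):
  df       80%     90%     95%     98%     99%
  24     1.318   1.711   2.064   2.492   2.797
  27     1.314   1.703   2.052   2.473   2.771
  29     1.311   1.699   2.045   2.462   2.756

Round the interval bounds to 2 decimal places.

The population standard deviation σ is unknown (only the sample standard deviation s is given), so use a t-interval with df = n - 1 = 25 - 1 = 24.

For 95% confidence with df = 24, t* = 2.064 (from t-table)

Standard error: SE = s/√n = 12/√25 = 2.400000

Margin of error: E = t* × SE = 2.064 × 2.400000 = 4.9536

T-interval: x̄ ± E = 55 ± 4.9536 = (50.0464, 59.9536)

Rounded to 2 decimal places:

(50.05, 59.95)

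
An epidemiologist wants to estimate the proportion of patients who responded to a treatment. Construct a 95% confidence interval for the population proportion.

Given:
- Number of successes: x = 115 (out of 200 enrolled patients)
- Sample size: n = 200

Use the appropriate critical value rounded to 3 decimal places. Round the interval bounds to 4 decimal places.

Sample proportion: p̂ = 115/200 = 0.575000

Check conditions for normal approximation:
  np̂ = 115 ≥ 10 ✓
  n(1-p̂) = 85 ≥ 10 ✓

The sample is large enough, so use a z-interval (normal approximation) for the proportion.

For 95% confidence, z* = 1.96 (from standard normal table)

Standard error: SE = √(p̂(1-p̂)/n) = √(0.575000×0.425000/200) = 0.03495533

Margin of error: E = z* × SE = 1.96 × 0.03495533 = 0.068512

Z-interval: p̂ ± E = 0.575000 ± 0.068512 = (0.506488, 0.643512)

Rounded to 4 decimal places:

(0.5065, 0.6435)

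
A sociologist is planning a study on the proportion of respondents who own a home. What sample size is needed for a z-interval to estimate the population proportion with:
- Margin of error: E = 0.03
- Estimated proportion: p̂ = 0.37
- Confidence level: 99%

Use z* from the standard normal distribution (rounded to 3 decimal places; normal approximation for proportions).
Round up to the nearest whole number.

Using z* for proportion z-interval (normal approximation).

For 99% confidence, z* = 2.576 (from standard normal table)

Sample size formula for proportion z-interval: n = z*²p̂(1-p̂)/E²

n = 2.576² × 0.37 × 0.63 / 0.03²
  = 6.635776 × 0.2331 / 0.0009
  = 1718.6660

Round up to the nearest whole number: n = 1719

1719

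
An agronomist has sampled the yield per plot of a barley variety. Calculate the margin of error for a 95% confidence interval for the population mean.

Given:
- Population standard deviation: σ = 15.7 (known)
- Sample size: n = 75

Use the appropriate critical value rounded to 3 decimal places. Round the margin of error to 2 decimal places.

The population standard deviation σ is known, so use the z-interval margin of error formula.

For 95% confidence, z* = 1.96 (from standard normal table)

Margin of error formula for z-interval: E = z* × σ/√n

E = 1.96 × 15.7/√75
  = 1.96 × 1.812880
  = 3.5532

Rounded to 2 decimal places:

3.55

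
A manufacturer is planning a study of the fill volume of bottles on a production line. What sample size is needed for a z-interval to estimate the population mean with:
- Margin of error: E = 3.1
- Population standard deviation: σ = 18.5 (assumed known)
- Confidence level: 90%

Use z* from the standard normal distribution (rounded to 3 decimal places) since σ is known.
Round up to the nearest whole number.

Using z* since population σ is known (z-interval formula).

For 90% confidence, z* = 1.645 (from standard normal table)

Sample size formula for z-interval: n = (z*σ/E)²

n = (1.645 × 18.5 / 3.1)²
  = (9.816935)²
  = 96.3722

Round up to the nearest whole number: n = 97

97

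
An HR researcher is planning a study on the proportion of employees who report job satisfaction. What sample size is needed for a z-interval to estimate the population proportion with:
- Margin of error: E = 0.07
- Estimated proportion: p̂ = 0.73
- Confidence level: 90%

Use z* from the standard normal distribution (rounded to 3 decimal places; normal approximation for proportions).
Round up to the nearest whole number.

Using z* for proportion z-interval (normal approximation).

For 90% confidence, z* = 1.645 (from standard normal table)

Sample size formula for proportion z-interval: n = z*²p̂(1-p̂)/E²

n = 1.645² × 0.73 × 0.27 / 0.07²
  = 2.706025 × 0.1971 / 0.0049
  = 108.8485

Round up to the nearest whole number: n = 109

109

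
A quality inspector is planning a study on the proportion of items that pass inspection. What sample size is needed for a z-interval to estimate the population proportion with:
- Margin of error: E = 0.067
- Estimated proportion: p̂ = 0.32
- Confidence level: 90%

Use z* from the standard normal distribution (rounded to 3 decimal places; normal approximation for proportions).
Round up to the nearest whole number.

Using z* for proportion z-interval (normal approximation).

For 90% confidence, z* = 1.645 (from standard normal table)

Sample size formula for proportion z-interval: n = z*²p̂(1-p̂)/E²

n = 1.645² × 0.32 × 0.68 / 0.067²
  = 2.706025 × 0.2176 / 0.004489
  = 131.1720

Round up to the nearest whole number: n = 132

132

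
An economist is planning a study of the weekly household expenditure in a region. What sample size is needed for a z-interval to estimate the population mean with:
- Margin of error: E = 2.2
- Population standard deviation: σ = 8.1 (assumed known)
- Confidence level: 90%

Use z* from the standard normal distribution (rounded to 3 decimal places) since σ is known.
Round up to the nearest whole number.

Using z* since population σ is known (z-interval formula).

For 90% confidence, z* = 1.645 (from standard normal table)

Sample size formula for z-interval: n = (z*σ/E)²

n = (1.645 × 8.1 / 2.2)²
  = (6.056591)²
  = 36.6823

Round up to the nearest whole number: n = 37

37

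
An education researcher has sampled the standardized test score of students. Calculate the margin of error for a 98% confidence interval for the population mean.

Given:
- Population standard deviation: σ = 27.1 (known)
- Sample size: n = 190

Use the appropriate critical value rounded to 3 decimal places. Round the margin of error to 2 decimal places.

The population standard deviation σ is known, so use the z-interval margin of error formula.

For 98% confidence, z* = 2.326 (from standard normal table)

Margin of error formula for z-interval: E = z* × σ/√n

E = 2.326 × 27.1/√190
  = 2.326 × 1.966041
  = 4.5730

Rounded to 2 decimal places:

4.57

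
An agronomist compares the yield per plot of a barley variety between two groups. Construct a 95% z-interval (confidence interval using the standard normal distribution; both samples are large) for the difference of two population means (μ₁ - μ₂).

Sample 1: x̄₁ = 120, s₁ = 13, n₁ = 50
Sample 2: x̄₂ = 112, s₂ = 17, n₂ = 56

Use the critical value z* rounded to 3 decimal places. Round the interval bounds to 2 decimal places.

Both samples are large (n₁ = 50 ≥ 30, n₂ = 56 ≥ 30), so a z-interval for the difference of means applies.

Point estimate: x̄₁ - x̄₂ = 120 - 112 = 8

Standard error: SE = √(s₁²/n₁ + s₂²/n₂)
= √(13²/50 + 17²/56)
= √(3.380000 + 5.160714)
= 2.922450

For 95% confidence, z* = 1.96 (from standard normal table)
Margin of error: E = z* × SE = 1.96 × 2.922450 = 5.7280

Z-interval: (x̄₁ - x̄₂) ± E = 8 ± 5.7280 = (2.2720, 13.7280)

Rounded to 2 decimal places:

(2.27, 13.73)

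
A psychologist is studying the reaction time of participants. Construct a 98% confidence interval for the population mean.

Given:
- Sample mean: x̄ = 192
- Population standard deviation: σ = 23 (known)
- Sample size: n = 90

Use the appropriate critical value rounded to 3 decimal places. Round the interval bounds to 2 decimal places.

The population standard deviation σ is known, so use a z-interval (standard normal critical value).

For 98% confidence, z* = 2.326 (from standard normal table)

Standard error: SE = σ/√n = 23/√90 = 2.424413

Margin of error: E = z* × SE = 2.326 × 2.424413 = 5.6392

Z-interval: x̄ ± E = 192 ± 5.6392 = (186.3608, 197.6392)

Rounded to 2 decimal places:

(186.36, 197.64)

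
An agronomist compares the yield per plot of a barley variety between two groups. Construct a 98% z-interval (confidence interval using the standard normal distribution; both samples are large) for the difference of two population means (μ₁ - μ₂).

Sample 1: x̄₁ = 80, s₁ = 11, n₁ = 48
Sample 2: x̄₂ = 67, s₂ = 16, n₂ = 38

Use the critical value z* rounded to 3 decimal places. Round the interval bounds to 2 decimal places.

Both samples are large (n₁ = 48 ≥ 30, n₂ = 38 ≥ 30), so a z-interval for the difference of means applies.

Point estimate: x̄₁ - x̄₂ = 80 - 67 = 13

Standard error: SE = √(s₁²/n₁ + s₂²/n₂)
= √(11²/48 + 16²/38)
= √(2.520833 + 6.736842)
= 3.042643

For 98% confidence, z* = 2.326 (from standard normal table)
Margin of error: E = z* × SE = 2.326 × 3.042643 = 7.0772

Z-interval: (x̄₁ - x̄₂) ± E = 13 ± 7.0772 = (5.9228, 20.0772)

Rounded to 2 decimal places:

(5.92, 20.08)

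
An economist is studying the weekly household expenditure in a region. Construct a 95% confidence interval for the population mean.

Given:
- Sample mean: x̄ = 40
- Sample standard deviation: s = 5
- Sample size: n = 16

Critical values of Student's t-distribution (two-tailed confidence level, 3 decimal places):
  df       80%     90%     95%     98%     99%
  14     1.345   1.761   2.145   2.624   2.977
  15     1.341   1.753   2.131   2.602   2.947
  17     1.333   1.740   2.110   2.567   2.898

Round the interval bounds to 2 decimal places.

The population standard deviation σ is unknown (only the sample standard deviation s is given), so use a t-interval with df = n - 1 = 16 - 1 = 15.

For 95% confidence with df = 15, t* = 2.131 (from t-table)

Standard error: SE = s/√n = 5/√16 = 1.250000

Margin of error: E = t* × SE = 2.131 × 1.250000 = 2.6637

T-interval: x̄ ± E = 40 ± 2.6637 = (37.3362, 42.6638)

Rounded to 2 decimal places:

(37.34, 42.66)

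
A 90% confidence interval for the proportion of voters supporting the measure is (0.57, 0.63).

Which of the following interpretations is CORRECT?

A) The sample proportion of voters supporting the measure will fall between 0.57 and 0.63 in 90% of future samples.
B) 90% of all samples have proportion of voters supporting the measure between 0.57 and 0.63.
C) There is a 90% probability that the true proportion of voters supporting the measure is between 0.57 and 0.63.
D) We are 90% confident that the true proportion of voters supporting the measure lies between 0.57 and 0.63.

A confidence interval represents our confidence in the procedure, not a probability statement about the parameter.

Key concept: If we repeated this sampling process many times and computed a 90% CI each time, about 90% of those intervals would contain the true population parameter.

For this specific interval (0.57, 0.63):
- Midpoint (point estimate): 0.6
- Margin of error: 0.03

The correct interpretation is the one stating confidence that the true parameter lies in the interval — option D.

D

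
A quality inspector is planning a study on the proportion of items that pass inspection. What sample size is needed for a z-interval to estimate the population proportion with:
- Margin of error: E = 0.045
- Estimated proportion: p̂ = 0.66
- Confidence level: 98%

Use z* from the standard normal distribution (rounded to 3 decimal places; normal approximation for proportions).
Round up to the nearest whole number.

Using z* for proportion z-interval (normal approximation).

For 98% confidence, z* = 2.326 (from standard normal table)

Sample size formula for proportion z-interval: n = z*²p̂(1-p̂)/E²

n = 2.326² × 0.66 × 0.34 / 0.045²
  = 5.410276 × 0.2244 / 0.002025
  = 599.5387

Round up to the nearest whole number: n = 600

600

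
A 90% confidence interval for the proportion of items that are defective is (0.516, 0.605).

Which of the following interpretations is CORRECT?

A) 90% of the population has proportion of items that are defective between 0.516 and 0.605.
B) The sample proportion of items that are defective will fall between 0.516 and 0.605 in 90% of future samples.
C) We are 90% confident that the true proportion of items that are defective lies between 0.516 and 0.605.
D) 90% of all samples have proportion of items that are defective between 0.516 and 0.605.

A confidence interval represents our confidence in the procedure, not a probability statement about the parameter.

Key concept: If we repeated this sampling process many times and computed a 90% CI each time, about 90% of those intervals would contain the true population parameter.

For this specific interval (0.516, 0.605):
- Midpoint (point estimate): 0.5605
- Margin of error: 0.0445

The correct interpretation is the one stating confidence that the true parameter lies in the interval — option C.

C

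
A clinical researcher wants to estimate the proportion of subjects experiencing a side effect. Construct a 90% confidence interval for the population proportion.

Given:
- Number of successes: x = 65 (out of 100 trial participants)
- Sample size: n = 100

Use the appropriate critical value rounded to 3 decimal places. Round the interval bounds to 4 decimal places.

Sample proportion: p̂ = 65/100 = 0.650000

Check conditions for normal approximation:
  np̂ = 65 ≥ 10 ✓
  n(1-p̂) = 35 ≥ 10 ✓

The sample is large enough, so use a z-interval (normal approximation) for the proportion.

For 90% confidence, z* = 1.645 (from standard normal table)

Standard error: SE = √(p̂(1-p̂)/n) = √(0.650000×0.350000/100) = 0.04769696

Margin of error: E = z* × SE = 1.645 × 0.04769696 = 0.078461

Z-interval: p̂ ± E = 0.650000 ± 0.078461 = (0.571539, 0.728461)

Rounded to 4 decimal places:

(0.5715, 0.7285)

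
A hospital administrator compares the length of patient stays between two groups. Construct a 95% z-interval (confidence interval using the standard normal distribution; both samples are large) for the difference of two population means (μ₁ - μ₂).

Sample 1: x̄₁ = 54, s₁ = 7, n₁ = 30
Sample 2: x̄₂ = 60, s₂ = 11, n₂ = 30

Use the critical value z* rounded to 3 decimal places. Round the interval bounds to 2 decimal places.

Both samples are large (n₁ = 30 ≥ 30, n₂ = 30 ≥ 30), so a z-interval for the difference of means applies.

Point estimate: x̄₁ - x̄₂ = 54 - 60 = -6

Standard error: SE = √(s₁²/n₁ + s₂²/n₂)
= √(7²/30 + 11²/30)
= √(1.633333 + 4.033333)
= 2.380476

For 95% confidence, z* = 1.96 (from standard normal table)
Margin of error: E = z* × SE = 1.96 × 2.380476 = 4.6657

Z-interval: (x̄₁ - x̄₂) ± E = -6 ± 4.6657 = (-10.6657, -1.3343)

Rounded to 2 decimal places:

(-10.67, -1.33)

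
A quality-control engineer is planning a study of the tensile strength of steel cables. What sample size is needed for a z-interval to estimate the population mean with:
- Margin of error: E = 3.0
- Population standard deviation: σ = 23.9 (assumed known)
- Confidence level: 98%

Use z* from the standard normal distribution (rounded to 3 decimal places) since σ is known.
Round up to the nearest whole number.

Using z* since population σ is known (z-interval formula).

For 98% confidence, z* = 2.326 (from standard normal table)

Sample size formula for z-interval: n = (z*σ/E)²

n = (2.326 × 23.9 / 3.0)²
  = (18.530467)²
  = 343.3782

Round up to the nearest whole number: n = 344

344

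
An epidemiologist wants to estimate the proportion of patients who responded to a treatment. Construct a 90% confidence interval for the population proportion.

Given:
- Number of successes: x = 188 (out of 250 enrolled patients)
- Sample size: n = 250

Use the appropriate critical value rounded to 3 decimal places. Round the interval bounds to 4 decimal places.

Sample proportion: p̂ = 188/250 = 0.752000

Check conditions for normal approximation:
  np̂ = 188 ≥ 10 ✓
  n(1-p̂) = 62 ≥ 10 ✓

The sample is large enough, so use a z-interval (normal approximation) for the proportion.

For 90% confidence, z* = 1.645 (from standard normal table)

Standard error: SE = √(p̂(1-p̂)/n) = √(0.752000×0.248000/250) = 0.02731271

Margin of error: E = z* × SE = 1.645 × 0.02731271 = 0.044929

Z-interval: p̂ ± E = 0.752000 ± 0.044929 = (0.707071, 0.796929)

Rounded to 4 decimal places:

(0.7071, 0.7969)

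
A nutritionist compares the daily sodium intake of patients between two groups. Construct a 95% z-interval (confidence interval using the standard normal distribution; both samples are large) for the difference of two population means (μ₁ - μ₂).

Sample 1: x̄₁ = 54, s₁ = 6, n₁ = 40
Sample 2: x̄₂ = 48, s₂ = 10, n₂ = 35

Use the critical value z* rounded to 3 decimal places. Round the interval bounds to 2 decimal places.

Both samples are large (n₁ = 40 ≥ 30, n₂ = 35 ≥ 30), so a z-interval for the difference of means applies.

Point estimate: x̄₁ - x̄₂ = 54 - 48 = 6

Standard error: SE = √(s₁²/n₁ + s₂²/n₂)
= √(6²/40 + 10²/35)
= √(0.900000 + 2.857143)
= 1.938335

For 95% confidence, z* = 1.96 (from standard normal table)
Margin of error: E = z* × SE = 1.96 × 1.938335 = 3.7991

Z-interval: (x̄₁ - x̄₂) ± E = 6 ± 3.7991 = (2.2009, 9.7991)

Rounded to 2 decimal places:

(2.20, 9.80)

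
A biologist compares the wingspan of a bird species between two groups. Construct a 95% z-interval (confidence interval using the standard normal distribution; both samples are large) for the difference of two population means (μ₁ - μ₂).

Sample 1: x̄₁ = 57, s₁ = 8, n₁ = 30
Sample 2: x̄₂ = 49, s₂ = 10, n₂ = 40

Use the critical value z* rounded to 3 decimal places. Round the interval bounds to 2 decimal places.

Both samples are large (n₁ = 30 ≥ 30, n₂ = 40 ≥ 30), so a z-interval for the difference of means applies.

Point estimate: x̄₁ - x̄₂ = 57 - 49 = 8

Standard error: SE = √(s₁²/n₁ + s₂²/n₂)
= √(8²/30 + 10²/40)
= √(2.133333 + 2.500000)
= 2.152518

For 95% confidence, z* = 1.96 (from standard normal table)
Margin of error: E = z* × SE = 1.96 × 2.152518 = 4.2189

Z-interval: (x̄₁ - x̄₂) ± E = 8 ± 4.2189 = (3.7811, 12.2189)

Rounded to 2 decimal places:

(3.78, 12.22)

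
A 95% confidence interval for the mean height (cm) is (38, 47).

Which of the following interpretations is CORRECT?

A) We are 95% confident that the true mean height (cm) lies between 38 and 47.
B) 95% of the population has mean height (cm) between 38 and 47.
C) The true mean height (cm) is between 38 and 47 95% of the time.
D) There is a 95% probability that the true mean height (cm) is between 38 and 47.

A confidence interval represents our confidence in the procedure, not a probability statement about the parameter.

Key concept: If we repeated this sampling process many times and computed a 95% CI each time, about 95% of those intervals would contain the true population parameter.

For this specific interval (38, 47):
- Midpoint (point estimate): 42.5
- Margin of error: 4.5

The correct interpretation is the one stating confidence that the true parameter lies in the interval — option A.

A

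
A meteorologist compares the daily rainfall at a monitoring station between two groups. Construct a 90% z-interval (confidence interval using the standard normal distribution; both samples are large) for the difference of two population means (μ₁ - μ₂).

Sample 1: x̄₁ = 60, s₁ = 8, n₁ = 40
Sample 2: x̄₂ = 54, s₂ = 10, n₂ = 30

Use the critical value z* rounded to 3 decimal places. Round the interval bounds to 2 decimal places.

Both samples are large (n₁ = 40 ≥ 30, n₂ = 30 ≥ 30), so a z-interval for the difference of means applies.

Point estimate: x̄₁ - x̄₂ = 60 - 54 = 6

Standard error: SE = √(s₁²/n₁ + s₂²/n₂)
= √(8²/40 + 10²/30)
= √(1.600000 + 3.333333)
= 2.221111

For 90% confidence, z* = 1.645 (from standard normal table)
Margin of error: E = z* × SE = 1.645 × 2.221111 = 3.6537

Z-interval: (x̄₁ - x̄₂) ± E = 6 ± 3.6537 = (2.3463, 9.6537)

Rounded to 2 decimal places:

(2.35, 9.65)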